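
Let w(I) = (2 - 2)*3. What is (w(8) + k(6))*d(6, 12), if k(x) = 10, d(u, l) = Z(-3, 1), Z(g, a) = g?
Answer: -30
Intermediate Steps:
d(u, l) = -3
w(I) = 0 (w(I) = 0*3 = 0)
(w(8) + k(6))*d(6, 12) = (0 + 10)*(-3) = 10*(-3) = -30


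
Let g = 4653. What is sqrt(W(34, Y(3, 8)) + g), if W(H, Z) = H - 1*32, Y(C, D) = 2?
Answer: 7*sqrt(95) ≈ 68.228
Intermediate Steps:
W(H, Z) = -32 + H (W(H, Z) = H - 32 = -32 + H)
sqrt(W(34, Y(3, 8)) + g) = sqrt((-32 + 34) + 4653) = sqrt(2 + 4653) = sqrt(4655) = 7*sqrt(95)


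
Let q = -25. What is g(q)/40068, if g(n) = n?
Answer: -25/40068 ≈ -0.00062394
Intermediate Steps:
g(q)/40068 = -25/40068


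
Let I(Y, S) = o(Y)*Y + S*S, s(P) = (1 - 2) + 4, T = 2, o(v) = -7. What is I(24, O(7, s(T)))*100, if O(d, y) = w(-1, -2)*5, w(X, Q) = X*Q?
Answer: -6800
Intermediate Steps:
w(X, Q) = Q*X
s(P) = 3 (s(P) = -1 + 4 = 3)
O(d, y) = 10 (O(d, y) = -2*(-1)*5 = 2*5 = 10)
I(Y, S) = S² - 7*Y (I(Y, S) = -7*Y + S*S = -7*Y + S² = S² - 7*Y)
I(24, O(7, s(T)))*100 = (10² - 7*24)*100 = (100 - 168)*100 = -68*100 = -6800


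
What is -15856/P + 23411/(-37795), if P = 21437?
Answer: -1101139127/810211415 ≈ -1.3591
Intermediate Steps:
-15856/P + 23411/(-37795) = -15856/21437 + 23411/(-37795) = -15856*1/21437 + 23411*(-1/37795) = -15856/21437 - 23411/37795 = -1101139127/810211415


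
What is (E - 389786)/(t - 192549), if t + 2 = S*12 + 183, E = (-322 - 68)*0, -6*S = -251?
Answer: 194893/95933 ≈ 2.0316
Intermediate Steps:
S = 251/6 (S = -⅙*(-251) = 251/6 ≈ 41.833)
E = 0 (E = -390*0 = 0)
t = 683 (t = -2 + ((251/6)*12 + 183) = -2 + (502 + 183) = -2 + 685 = 683)
(E - 389786)/(t - 192549) = (0 - 389786)/(683 - 192549) = -389786/(-191866) = -389786*(-1/191866) = 194893/95933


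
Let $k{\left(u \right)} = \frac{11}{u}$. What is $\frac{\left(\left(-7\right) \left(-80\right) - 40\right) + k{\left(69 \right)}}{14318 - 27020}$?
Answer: $- \frac{35891}{876438} \approx -0.040951$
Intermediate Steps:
$\frac{\left(\left(-7\right) \left(-80\right) - 40\right) + k{\left(69 \right)}}{14318 - 27020} = \frac{\left(\left(-7\right) \left(-80\right) - 40\right) + \frac{11}{69}}{14318 - 27020} = \frac{\left(560 - 40\right) + 11 \cdot \frac{1}{69}}{-12702} = \left(520 + \frac{11}{69}\right) \left(- \frac{1}{12702}\right) = \frac{35891}{69} \left(- \frac{1}{12702}\right) = - \frac{35891}{876438}$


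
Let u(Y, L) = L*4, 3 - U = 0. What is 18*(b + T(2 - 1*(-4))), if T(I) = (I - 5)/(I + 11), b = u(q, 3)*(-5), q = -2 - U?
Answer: -18342/17 ≈ -1078.9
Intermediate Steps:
U = 3 (U = 3 - 1*0 = 3 + 0 = 3)
q = -5 (q = -2 - 1*3 = -2 - 3 = -5)
u(Y, L) = 4*L
b = -60 (b = (4*3)*(-5) = 12*(-5) = -60)
T(I) = (-5 + I)/(11 + I)
18*(b + T(2 - 1*(-4))) = 18*(-60 + (-5 + (2 - 1*(-4)))/(11 + (2 - 1*(-4)))) = 18*(-60 + (-5 + (2 + 4))/(11 + (2 + 4))) = 18*(-60 + (-5 + 6)/(11 + 6)) = 18*(-60 + 1/17) = 18*(-1019/17) = -18342/17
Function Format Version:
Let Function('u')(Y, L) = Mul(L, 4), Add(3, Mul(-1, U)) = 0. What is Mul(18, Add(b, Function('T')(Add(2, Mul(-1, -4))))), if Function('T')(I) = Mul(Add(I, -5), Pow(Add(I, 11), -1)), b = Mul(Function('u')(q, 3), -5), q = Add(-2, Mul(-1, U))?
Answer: Rational(-18342, 17) ≈ -1078.9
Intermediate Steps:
U = 3 (U = Add(3, Mul(-1, 0)) = Add(3, 0) = 3)
q = -5 (q = Add(-2, Mul(-1, 3)) = Add(-2, -3) = -5)
Function('u')(Y, L) = Mul(4, L)
b = -60 (b = Mul(Mul(4, 3), -5) = Mul(12, -5) = -60)
Function('T')(I) = Mul(Pow(Add(11, I), -1), Add(-5, I)) (Function('T')(I) = Mul(Add(-5, I), Pow(Add(11, I), -1)) = Mul(Pow(Add(11, I), -1), Add(-5, I)))
Mul(18, Add(b, Function('T')(Add(2, Mul(-1, -4))))) = Mul(18, Add(-60, Mul(Pow(Add(11, Add(2, Mul(-1, -4))), -1), Add(-5, Add(2, Mul(-1, -4)))))) = Mul(18, Add(-60, Mul(Pow(Add(11, Add(2, 4)), -1), Add(-5, Add(2, 4))))) = Mul(18, Add(-60, Mul(Pow(Add(11, 6), -1), Add(-5, 6)))) = Mul(18, Add(-60, Mul(Pow(17, -1), 1))) = Mul(18, Add(-60, Mul(Rational(1, 17), 1))) = Mul(18, Add(-60, Rational(1, 17))) = Mul(18, Rational(-1019, 17)) = Rational(-18342, 17)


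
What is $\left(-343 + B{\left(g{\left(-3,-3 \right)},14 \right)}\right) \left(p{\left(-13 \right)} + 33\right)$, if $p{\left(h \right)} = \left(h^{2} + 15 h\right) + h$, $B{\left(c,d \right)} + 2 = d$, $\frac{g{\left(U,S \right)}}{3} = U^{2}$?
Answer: $1986$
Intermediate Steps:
$g{\left(U,S \right)} = 3 U^{2}$
$B{\left(c,d \right)} = -2 + d$
$p{\left(h \right)} = h^{2} + 16 h$
$\left(-343 + B{\left(g{\left(-3,-3 \right)},14 \right)}\right) \left(p{\left(-13 \right)} + 33\right) = \left(-343 + \left(-2 + 14\right)\right) \left(- 13 \left(16 - 13\right) + 33\right) = \left(-343 + 12\right) \left(\left(-13\right) 3 + 33\right) = - 331 \left(-39 + 33\right) = \left(-331\right) \left(-6\right) = 1986$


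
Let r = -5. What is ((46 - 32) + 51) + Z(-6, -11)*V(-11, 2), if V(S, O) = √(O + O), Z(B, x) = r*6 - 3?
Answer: -1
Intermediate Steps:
Z(B, x) = -33 (Z(B, x) = -5*6 - 3 = -30 - 3 = -33)
V(S, O) = √2*√O (V(S, O) = √(2*O) = √2*√O)
((46 - 32) + 51) + Z(-6, -11)*V(-11, 2) = ((46 - 32) + 51) - 33*√2*√2 = (14 + 51) - 33*2 = 65 - 66 = -1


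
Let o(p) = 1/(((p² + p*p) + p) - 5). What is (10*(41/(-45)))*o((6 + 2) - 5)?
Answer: -41/72 ≈ -0.56944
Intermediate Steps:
o(p) = 1/(-5 + p + 2*p²) (o(p) = 1/(((p² + p²) + p) - 5) = 1/((2*p² + p) - 5) = 1/((p + 2*p²) - 5) = 1/(-5 + p + 2*p²))
(10*(41/(-45)))*o((6 + 2) - 5) = (10*(41/(-45)))/(-5 + ((6 + 2) - 5) + 2*((6 + 2) - 5)²) = (10*(41*(-1/45)))/(-5 + (8 - 5) + 2*(8 - 5)²) = (10*(-41/45))/(-5 + 3 + 2*3²) = -82/(9*(-5 + 3 + 2*9)) = -82/(9*(-5 + 3 + 18)) = -82/9/16 = -82/9*1/16 = -41/72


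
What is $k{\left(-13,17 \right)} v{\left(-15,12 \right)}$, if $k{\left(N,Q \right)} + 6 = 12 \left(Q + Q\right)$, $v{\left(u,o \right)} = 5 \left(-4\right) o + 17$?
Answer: $-89646$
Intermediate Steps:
$v{\left(u,o \right)} = 17 - 20 o$ ($v{\left(u,o \right)} = - 20 o + 17 = 17 - 20 o$)
$k{\left(N,Q \right)} = -6 + 24 Q$ ($k{\left(N,Q \right)} = -6 + 12 \left(Q + Q\right) = -6 + 12 \cdot 2 Q = -6 + 24 Q$)
$k{\left(-13,17 \right)} v{\left(-15,12 \right)} = \left(-6 + 24 \cdot 17\right) \left(17 - 240\right) = \left(-6 + 408\right) \left(17 - 240\right) = 402 \left(-223\right) = -89646$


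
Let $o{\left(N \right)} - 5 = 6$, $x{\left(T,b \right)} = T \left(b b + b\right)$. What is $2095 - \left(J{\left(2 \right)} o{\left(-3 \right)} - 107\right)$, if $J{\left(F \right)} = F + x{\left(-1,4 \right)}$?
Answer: $2400$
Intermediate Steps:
$x{\left(T,b \right)} = T \left(b + b^{2}\right)$ ($x{\left(T,b \right)} = T \left(b^{2} + b\right) = T \left(b + b^{2}\right)$)
$o{\left(N \right)} = 11$ ($o{\left(N \right)} = 5 + 6 = 11$)
$J{\left(F \right)} = -20 + F$ ($J{\left(F \right)} = F - 4 \left(1 + 4\right) = F - 4 \cdot 5 = F - 20 = -20 + F$)
$2095 - \left(J{\left(2 \right)} o{\left(-3 \right)} - 107\right) = 2095 - \left(\left(-20 + 2\right) 11 - 107\right) = 2095 - \left(\left(-18\right) 11 - 107\right) = 2095 - \left(-198 - 107\right) = 2095 - -305 = 2095 + 305 = 2400$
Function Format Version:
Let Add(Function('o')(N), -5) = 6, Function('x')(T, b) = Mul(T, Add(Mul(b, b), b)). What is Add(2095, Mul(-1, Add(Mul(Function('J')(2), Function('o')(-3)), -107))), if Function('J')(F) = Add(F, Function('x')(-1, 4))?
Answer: 2400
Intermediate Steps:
Function('x')(T, b) = Mul(T, Add(b, Pow(b, 2))) (Function('x')(T, b) = Mul(T, Add(Pow(b, 2), b)) = Mul(T, Add(b, Pow(b, 2))))
Function('o')(N) = 11 (Function('o')(N) = Add(5, 6) = 11)
Function('J')(F) = Add(-20, F) (Function('J')(F) = Add(F, Mul(-1, 4, Add(1, 4))) = Add(F, Mul(-1, 4, 5)) = Add(F, -20) = Add(-20, F))
Add(2095, Mul(-1, Add(Mul(Function('J')(2), Function('o')(-3)), -107))) = Add(2095, Mul(-1, Add(Mul(Add(-20, 2), 11), -107))) = Add(2095, Mul(-1, Add(Mul(-18, 11), -107))) = Add(2095, Mul(-1, Add(-198, -107))) = Add(2095, Mul(-1, -305)) = Add(2095, 305) = 2400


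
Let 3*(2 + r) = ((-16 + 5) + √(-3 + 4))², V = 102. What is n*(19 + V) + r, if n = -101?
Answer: -36569/3 ≈ -12190.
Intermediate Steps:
r = 94/3 (r = -2 + ((-16 + 5) + √(-3 + 4))²/3 = -2 + (-11 + √1)²/3 = -2 + (-11 + 1)²/3 = -2 + (⅓)*(-10)² = -2 + (⅓)*100 = -2 + 100/3 = 94/3 ≈ 31.333)
n*(19 + V) + r = -101*(19 + 102) + 94/3 = -101*121 + 94/3 = -12221 + 94/3 = -36569/3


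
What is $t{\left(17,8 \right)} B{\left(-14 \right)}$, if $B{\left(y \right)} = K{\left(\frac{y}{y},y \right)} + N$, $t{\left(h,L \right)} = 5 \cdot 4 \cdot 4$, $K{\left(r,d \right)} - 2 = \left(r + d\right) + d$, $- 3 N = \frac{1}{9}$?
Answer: $- \frac{54080}{27} \approx -2003.0$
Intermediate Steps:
$N = - \frac{1}{27}$ ($N = - \frac{1}{3 \cdot 9} = \left(- \frac{1}{3}\right) \frac{1}{9} = - \frac{1}{27} \approx -0.037037$)
$K{\left(r,d \right)} = 2 + r + 2 d$ ($K{\left(r,d \right)} = 2 + \left(\left(r + d\right) + d\right) = 2 + \left(\left(d + r\right) + d\right) = 2 + \left(r + 2 d\right) = 2 + r + 2 d$)
$t{\left(h,L \right)} = 80$ ($t{\left(h,L \right)} = 20 \cdot 4 = 80$)
$B{\left(y \right)} = \frac{80}{27} + 2 y$ ($B{\left(y \right)} = \left(2 + \frac{y}{y} + 2 y\right) - \frac{1}{27} = \left(2 + 1 + 2 y\right) - \frac{1}{27} = \left(3 + 2 y\right) - \frac{1}{27} = \frac{80}{27} + 2 y$)
$t{\left(17,8 \right)} B{\left(-14 \right)} = 80 \left(\frac{80}{27} + 2 \left(-14\right)\right) = 80 \left(\frac{80}{27} - 28\right) = 80 \left(- \frac{676}{27}\right) = - \frac{54080}{27}$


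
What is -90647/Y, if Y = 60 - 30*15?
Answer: 90647/390 ≈ 232.43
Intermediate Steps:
Y = -390 (Y = 60 - 450 = -390)
-90647/Y = -90647/(-390) = -90647*(-1/390) = 90647/390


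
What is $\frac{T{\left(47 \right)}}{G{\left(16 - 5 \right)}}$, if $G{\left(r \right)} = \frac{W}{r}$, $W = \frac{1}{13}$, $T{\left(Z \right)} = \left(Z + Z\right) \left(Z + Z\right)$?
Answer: $1263548$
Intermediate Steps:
$T{\left(Z \right)} = 4 Z^{2}$ ($T{\left(Z \right)} = 2 Z 2 Z = 4 Z^{2}$)
$W = \frac{1}{13} \approx 0.076923$
$G{\left(r \right)} = \frac{1}{13 r}$
$\frac{T{\left(47 \right)}}{G{\left(16 - 5 \right)}} = \frac{4 \cdot 47^{2}}{\frac{1}{13} \frac{1}{16 - 5}} = \frac{4 \cdot 2209}{\frac{1}{13} \cdot \frac{1}{11}} = \frac{8836}{\frac{1}{13} \cdot \frac{1}{11}} = 8836 \frac{1}{\frac{1}{143}} = 8836 \cdot 143 = 1263548$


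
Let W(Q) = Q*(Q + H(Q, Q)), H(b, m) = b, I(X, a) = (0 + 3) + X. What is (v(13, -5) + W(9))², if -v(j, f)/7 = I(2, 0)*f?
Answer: 113569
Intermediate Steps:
I(X, a) = 3 + X
v(j, f) = -35*f (v(j, f) = -7*(3 + 2)*f = -35*f)
W(Q) = 2*Q² (W(Q) = Q*(Q + Q) = Q*(2*Q) = 2*Q²)
(v(13, -5) + W(9))² = (-35*(-5) + 2*9²)² = (175 + 2*81)² = (175 + 162)² = 337² = 113569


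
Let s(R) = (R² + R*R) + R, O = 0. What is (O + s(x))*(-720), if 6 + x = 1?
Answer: -32400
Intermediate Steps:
x = -5 (x = -6 + 1 = -5)
s(R) = R + 2*R² (s(R) = (R² + R²) + R = 2*R² + R = R + 2*R²)
(O + s(x))*(-720) = (0 - 5*(1 + 2*(-5)))*(-720) = (0 - 5*(1 - 10))*(-720) = (0 - 5*(-9))*(-720) = (0 + 45)*(-720) = 45*(-720) = -32400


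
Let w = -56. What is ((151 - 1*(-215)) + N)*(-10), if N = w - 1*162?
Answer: -1480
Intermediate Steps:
N = -218 (N = -56 - 1*162 = -56 - 162 = -218)
((151 - 1*(-215)) + N)*(-10) = ((151 - 1*(-215)) - 218)*(-10) = ((151 + 215) - 218)*(-10) = (366 - 218)*(-10) = 148*(-10) = -1480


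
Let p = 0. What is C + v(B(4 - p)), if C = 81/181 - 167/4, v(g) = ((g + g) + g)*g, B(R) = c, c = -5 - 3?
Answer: 109105/724 ≈ 150.70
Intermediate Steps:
c = -8
B(R) = -8
v(g) = 3*g² (v(g) = (2*g + g)*g = (3*g)*g = 3*g²)
C = -29903/724 (C = 81*(1/181) - 167*¼ = 81/181 - 167/4 = -29903/724 ≈ -41.302)
C + v(B(4 - p)) = -29903/724 + 3*(-8)² = -29903/724 + 3*64 = -29903/724 + 192 = 109105/724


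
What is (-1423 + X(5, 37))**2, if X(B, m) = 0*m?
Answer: 2024929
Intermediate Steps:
X(B, m) = 0
(-1423 + X(5, 37))**2 = (-1423 + 0)**2 = (-1423)**2 = 2024929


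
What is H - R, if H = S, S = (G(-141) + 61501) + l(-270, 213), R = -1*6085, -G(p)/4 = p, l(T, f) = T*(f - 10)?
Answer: 13340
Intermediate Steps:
l(T, f) = T*(-10 + f)
G(p) = -4*p
R = -6085
S = 7255 (S = (-4*(-141) + 61501) - 270*(-10 + 213) = (564 + 61501) - 270*203 = 62065 - 54810 = 7255)
H = 7255
H - R = 7255 - 1*(-6085) = 7255 + 6085 = 13340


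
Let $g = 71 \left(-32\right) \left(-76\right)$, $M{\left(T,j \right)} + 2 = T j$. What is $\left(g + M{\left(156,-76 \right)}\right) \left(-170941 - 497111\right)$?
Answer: $-107432114328$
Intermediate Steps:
$M{\left(T,j \right)} = -2 + T j$
$g = 172672$ ($g = \left(-2272\right) \left(-76\right) = 172672$)
$\left(g + M{\left(156,-76 \right)}\right) \left(-170941 - 497111\right) = \left(172672 + \left(-2 + 156 \left(-76\right)\right)\right) \left(-170941 - 497111\right) = \left(172672 - 11858\right) \left(-668052\right) = 160814 \left(-668052\right) = -107432114328$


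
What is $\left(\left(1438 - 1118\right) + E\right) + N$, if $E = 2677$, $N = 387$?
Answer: $3384$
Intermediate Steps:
$\left(\left(1438 - 1118\right) + E\right) + N = \left(\left(1438 - 1118\right) + 2677\right) + 387 = \left(320 + 2677\right) + 387 = 2997 + 387 = 3384$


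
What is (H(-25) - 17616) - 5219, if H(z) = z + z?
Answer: -22885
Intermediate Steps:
H(z) = 2*z
(H(-25) - 17616) - 5219 = (2*(-25) - 17616) - 5219 = (-50 - 17616) - 5219 = -17666 - 5219 = -22885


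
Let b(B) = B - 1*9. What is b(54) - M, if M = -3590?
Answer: 3635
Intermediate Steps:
b(B) = -9 + B (b(B) = B - 9 = -9 + B)
b(54) - M = (-9 + 54) - 1*(-3590) = 45 + 3590 = 3635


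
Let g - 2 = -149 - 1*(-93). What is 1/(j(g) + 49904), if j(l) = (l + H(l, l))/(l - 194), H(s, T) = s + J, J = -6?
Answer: 124/6188153 ≈ 2.0038e-5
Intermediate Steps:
g = -54 (g = 2 + (-149 - 1*(-93)) = 2 + (-149 + 93) = 2 - 56 = -54)
H(s, T) = -6 + s (H(s, T) = s - 6 = -6 + s)
j(l) = (-6 + 2*l)/(-194 + l) (j(l) = (l + (-6 + l))/(l - 194) = (-6 + 2*l)/(-194 + l))
1/(j(g) + 49904) = 1/(2*(-3 - 54)/(-194 - 54) + 49904) = 1/(2*(-57)/(-248) + 49904) = 1/(2*(-1/248)*(-57) + 49904) = 1/(57/124 + 49904) = 1/(6188153/124) = 124/6188153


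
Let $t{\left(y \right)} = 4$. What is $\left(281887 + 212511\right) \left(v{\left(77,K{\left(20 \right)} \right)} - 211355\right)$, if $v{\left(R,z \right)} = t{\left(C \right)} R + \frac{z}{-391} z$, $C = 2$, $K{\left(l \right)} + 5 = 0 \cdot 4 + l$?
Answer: $- \frac{40797526189596}{391} \approx -1.0434 \cdot 10^{11}$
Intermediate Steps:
$K{\left(l \right)} = -5 + l$ ($K{\left(l \right)} = -5 + \left(0 \cdot 4 + l\right) = -5 + \left(0 + l\right) = -5 + l$)
$v{\left(R,z \right)} = 4 R - \frac{z^{2}}{391}$ ($v{\left(R,z \right)} = 4 R + \frac{z}{-391} z = 4 R + z \left(- \frac{1}{391}\right) z = 4 R + - \frac{z}{391} z = 4 R - \frac{z^{2}}{391}$)
$\left(281887 + 212511\right) \left(v{\left(77,K{\left(20 \right)} \right)} - 211355\right) = \left(281887 + 212511\right) \left(\left(4 \cdot 77 - \frac{\left(-5 + 20\right)^{2}}{391}\right) - 211355\right) = 494398 \left(\left(308 - \frac{15^{2}}{391}\right) - 211355\right) = 494398 \left(\left(308 - \frac{225}{391}\right) - 211355\right) = 494398 \left(\frac{120203}{391} - 211355\right) = 494398 \left(- \frac{82519602}{391}\right) = - \frac{40797526189596}{391}$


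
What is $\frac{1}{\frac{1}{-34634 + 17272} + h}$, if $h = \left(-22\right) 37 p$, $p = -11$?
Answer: $\frac{17362}{155459347} \approx 0.00011168$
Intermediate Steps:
$h = 8954$ ($h = \left(-22\right) 37 \left(-11\right) = \left(-814\right) \left(-11\right) = 8954$)
$\frac{1}{\frac{1}{-34634 + 17272} + h} = \frac{1}{\frac{1}{-34634 + 17272} + 8954} = \frac{1}{\frac{1}{-17362} + 8954} = \frac{1}{- \frac{1}{17362} + 8954} = \frac{1}{\frac{155459347}{17362}} = \frac{17362}{155459347}$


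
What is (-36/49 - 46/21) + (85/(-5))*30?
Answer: -75400/147 ≈ -512.92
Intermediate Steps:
(-36/49 - 46/21) + (85/(-5))*30 = (-36*1/49 - 46*1/21) + (85*(-⅕))*30 = (-36/49 - 46/21) - 17*30 = -430/147 - 510 = -75400/147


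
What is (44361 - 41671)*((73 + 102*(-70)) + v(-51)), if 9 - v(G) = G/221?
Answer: -246810190/13 ≈ -1.8985e+7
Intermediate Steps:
v(G) = 9 - G/221
(44361 - 41671)*((73 + 102*(-70)) + v(-51)) = (44361 - 41671)*((73 + 102*(-70)) + (9 - 1/221*(-51))) = 2690*((73 - 7140) + (9 + 3/13)) = 2690*(-7067 + 120/13) = 2690*(-91751/13) = -246810190/13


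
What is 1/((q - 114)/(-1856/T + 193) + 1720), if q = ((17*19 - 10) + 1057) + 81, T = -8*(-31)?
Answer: 5751/9933167 ≈ 0.00057897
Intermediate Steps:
T = 248
q = 1451 (q = ((323 - 10) + 1057) + 81 = (313 + 1057) + 81 = 1370 + 81 = 1451)
1/((q - 114)/(-1856/T + 193) + 1720) = 1/((1451 - 114)/(-1856/248 + 193) + 1720) = 1/(1337/(-1856*1/248 + 193) + 1720) = 1/(1337/(-232/31 + 193) + 1720) = 1/(1337/(5751/31) + 1720) = 1/(1337*(31/5751) + 1720) = 1/(41447/5751 + 1720) = 1/(9933167/5751) = 5751/9933167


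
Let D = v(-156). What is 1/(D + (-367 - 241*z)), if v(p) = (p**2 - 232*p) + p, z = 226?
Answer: 1/5539 ≈ 0.00018054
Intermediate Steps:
v(p) = p**2 - 231*p
D = 60372 (D = -156*(-231 - 156) = -156*(-387) = 60372)
1/(D + (-367 - 241*z)) = 1/(60372 + (-367 - 241*226)) = 1/(60372 + (-367 - 54466)) = 1/(60372 - 54833) = 1/5539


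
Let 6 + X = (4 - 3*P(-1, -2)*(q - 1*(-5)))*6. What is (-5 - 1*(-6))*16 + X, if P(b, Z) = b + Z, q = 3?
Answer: 466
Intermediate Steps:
P(b, Z) = Z + b
X = 450 (X = -6 + (4 - 3*(-2 - 1)*(3 - 1*(-5)))*6 = -6 + (4 - (-9)*(3 + 5))*6 = -6 + (4 - (-9)*8)*6 = -6 + (4 - 3*(-24))*6 = -6 + (4 + 72)*6 = -6 + 76*6 = -6 + 456 = 450)
(-5 - 1*(-6))*16 + X = (-5 - 1*(-6))*16 + 450 = (-5 + 6)*16 + 450 = 1*16 + 450 = 16 + 450 = 466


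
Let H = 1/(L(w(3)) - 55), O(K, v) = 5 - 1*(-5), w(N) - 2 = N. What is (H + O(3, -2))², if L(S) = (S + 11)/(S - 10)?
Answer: 8439025/84681 ≈ 99.657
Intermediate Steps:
w(N) = 2 + N
L(S) = (11 + S)/(-10 + S)
O(K, v) = 10 (O(K, v) = 5 + 5 = 10)
H = -5/291 (H = 1/((11 + (2 + 3))/(-10 + (2 + 3)) - 55) = 1/((11 + 5)/(-10 + 5) - 55) = 1/(16/(-5) - 55) = 1/(-⅕*16 - 55) = 1/(-16/5 - 55) = 1/(-291/5) = -5/291 ≈ -0.017182)
(H + O(3, -2))² = (-5/291 + 10)² = (2905/291)² = 8439025/84681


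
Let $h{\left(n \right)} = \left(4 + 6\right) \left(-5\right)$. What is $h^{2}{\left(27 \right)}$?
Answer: $2500$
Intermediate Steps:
$h{\left(n \right)} = -50$ ($h{\left(n \right)} = 10 \left(-5\right) = -50$)
$h^{2}{\left(27 \right)} = \left(-50\right)^{2} = 2500$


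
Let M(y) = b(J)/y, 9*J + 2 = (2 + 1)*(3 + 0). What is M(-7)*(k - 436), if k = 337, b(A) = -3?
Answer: -297/7 ≈ -42.429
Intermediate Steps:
J = 7/9 (J = -2/9 + ((2 + 1)*(3 + 0))/9 = -2/9 + (3*3)/9 = -2/9 + (⅑)*9 = -2/9 + 1 = 7/9 ≈ 0.77778)
M(y) = -3/y
M(-7)*(k - 436) = (-3/(-7))*(337 - 436) = -3*(-⅐)*(-99) = (3/7)*(-99) = -297/7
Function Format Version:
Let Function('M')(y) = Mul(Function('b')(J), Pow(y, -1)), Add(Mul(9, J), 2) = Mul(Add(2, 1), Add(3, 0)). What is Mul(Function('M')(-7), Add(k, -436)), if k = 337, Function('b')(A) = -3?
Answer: Rational(-297, 7) ≈ -42.429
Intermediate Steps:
J = Rational(7, 9) (J = Add(Rational(-2, 9), Mul(Rational(1, 9), Mul(Add(2, 1), Add(3, 0)))) = Add(Rational(-2, 9), Mul(Rational(1, 9), Mul(3, 3))) = Add(Rational(-2, 9), Mul(Rational(1, 9), 9)) = Add(Rational(-2, 9), 1) = Rational(7, 9) ≈ 0.77778)
Function('M')(y) = Mul(-3, Pow(y, -1))
Mul(Function('M')(-7), Add(k, -436)) = Mul(Mul(-3, Pow(-7, -1)), Add(337, -436)) = Mul(Mul(-3, Rational(-1, 7)), -99) = Mul(Rational(3, 7), -99) = Rational(-297, 7)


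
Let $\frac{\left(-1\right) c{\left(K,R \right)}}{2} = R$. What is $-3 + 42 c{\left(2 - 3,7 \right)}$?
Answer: $-591$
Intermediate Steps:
$c{\left(K,R \right)} = - 2 R$
$-3 + 42 c{\left(2 - 3,7 \right)} = -3 + 42 \left(\left(-2\right) 7\right) = -3 + 42 \left(-14\right) = -3 - 588 = -591$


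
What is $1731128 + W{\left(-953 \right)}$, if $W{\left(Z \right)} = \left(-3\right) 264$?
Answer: $1730336$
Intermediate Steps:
$W{\left(Z \right)} = -792$
$1731128 + W{\left(-953 \right)} = 1731128 - 792 = 1730336$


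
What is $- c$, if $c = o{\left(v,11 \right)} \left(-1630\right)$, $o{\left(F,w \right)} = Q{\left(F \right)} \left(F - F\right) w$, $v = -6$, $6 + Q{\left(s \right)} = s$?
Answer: $0$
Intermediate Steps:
$Q{\left(s \right)} = -6 + s$
$o{\left(F,w \right)} = 0$ ($o{\left(F,w \right)} = \left(-6 + F\right) \left(F - F\right) w = \left(-6 + F\right) 0 w = 0 w = 0$)
$c = 0$ ($c = 0 \left(-1630\right) = 0$)
$- c = \left(-1\right) 0 = 0$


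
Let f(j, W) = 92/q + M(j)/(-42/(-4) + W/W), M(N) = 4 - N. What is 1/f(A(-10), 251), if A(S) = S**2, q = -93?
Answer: -2139/19972 ≈ -0.10710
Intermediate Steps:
f(j, W) = -1372/2139 - 2*j/23 (f(j, W) = 92/(-93) + (4 - j)/(-42/(-4) + W/W) = 92*(-1/93) + (4 - j)/(-42*(-1/4) + 1) = -92/93 + (4 - j)/(21/2 + 1) = -92/93 + (4 - j)/(23/2) = -92/93 + (4 - j)*(2/23) = -92/93 + (8/23 - 2*j/23) = -1372/2139 - 2*j/23)
1/f(A(-10), 251) = 1/(-1372/2139 - 2/23*(-10)**2) = 1/(-1372/2139 - 2/23*100) = 1/(-1372/2139 - 200/23) = 1/(-19972/2139) = -2139/19972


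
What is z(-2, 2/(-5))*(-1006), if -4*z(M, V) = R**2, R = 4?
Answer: 4024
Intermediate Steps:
z(M, V) = -4 (z(M, V) = -1/4*4**2 = -1/4*16 = -4)
z(-2, 2/(-5))*(-1006) = -4*(-1006) = 4024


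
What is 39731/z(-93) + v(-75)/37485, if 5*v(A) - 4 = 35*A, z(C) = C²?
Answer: 824879294/180115425 ≈ 4.5797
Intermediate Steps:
v(A) = ⅘ + 7*A (v(A) = ⅘ + (35*A)/5 = ⅘ + 7*A)
39731/z(-93) + v(-75)/37485 = 39731/((-93)²) + (⅘ + 7*(-75))/37485 = 39731/8649 + (⅘ - 525)*(1/37485) = 39731*(1/8649) - 2621/5*1/37485 = 39731/8649 - 2621/187425 = 824879294/180115425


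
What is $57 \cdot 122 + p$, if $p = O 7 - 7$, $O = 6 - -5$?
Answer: $7024$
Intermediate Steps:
$O = 11$ ($O = 6 + 5 = 11$)
$p = 70$ ($p = 11 \cdot 7 - 7 = 77 - 7 = 70$)
$57 \cdot 122 + p = 57 \cdot 122 + 70 = 6954 + 70 = 7024$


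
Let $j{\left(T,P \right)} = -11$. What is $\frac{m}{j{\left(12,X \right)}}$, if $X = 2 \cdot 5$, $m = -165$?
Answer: $15$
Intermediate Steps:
$X = 10$
$\frac{m}{j{\left(12,X \right)}} = - \frac{165}{-11} = \left(-165\right) \left(- \frac{1}{11}\right) = 15$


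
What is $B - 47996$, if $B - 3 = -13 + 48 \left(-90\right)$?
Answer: $-52326$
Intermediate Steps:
$B = -4330$ ($B = 3 + \left(-13 + 48 \left(-90\right)\right) = 3 - 4333 = -4330$)
$B - 47996 = -4330 - 47996 = -52326$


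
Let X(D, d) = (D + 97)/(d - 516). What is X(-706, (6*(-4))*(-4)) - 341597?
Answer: -6831911/20 ≈ -3.4160e+5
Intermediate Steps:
X(D, d) = (97 + D)/(-516 + d)
X(-706, (6*(-4))*(-4)) - 341597 = (97 - 706)/(-516 + (6*(-4))*(-4)) - 341597 = -609/(-516 - 24*(-4)) - 341597 = -609/(-516 + 96) - 341597 = -609/(-420) - 341597 = -1/420*(-609) - 341597 = 29/20 - 341597 = -6831911/20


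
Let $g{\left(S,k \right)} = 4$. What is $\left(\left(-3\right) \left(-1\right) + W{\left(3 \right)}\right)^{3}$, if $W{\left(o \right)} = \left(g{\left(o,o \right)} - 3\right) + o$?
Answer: $343$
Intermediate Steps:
$W{\left(o \right)} = 1 + o$ ($W{\left(o \right)} = \left(4 - 3\right) + o = 1 + o$)
$\left(\left(-3\right) \left(-1\right) + W{\left(3 \right)}\right)^{3} = \left(\left(-3\right) \left(-1\right) + \left(1 + 3\right)\right)^{3} = \left(3 + 4\right)^{3} = 7^{3} = 343$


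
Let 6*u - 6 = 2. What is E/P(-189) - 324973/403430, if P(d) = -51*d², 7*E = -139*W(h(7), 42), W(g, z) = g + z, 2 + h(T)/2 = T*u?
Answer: -730765945879/907888150890 ≈ -0.80491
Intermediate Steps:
u = 4/3 (u = 1 + (⅙)*2 = 1 + ⅓ = 4/3 ≈ 1.3333)
h(T) = -4 + 8*T/3 (h(T) = -4 + 2*(T*(4/3)) = -4 + 2*(4*T/3) = -4 + 8*T/3)
E = -23630/21 (E = (-139*((-4 + (8/3)*7) + 42))/7 = (-139*((-4 + 56/3) + 42))/7 = (-139*(44/3 + 42))/7 = (-139*170/3)/7 = (⅐)*(-23630/3) = -23630/21 ≈ -1125.2)
E/P(-189) - 324973/403430 = -23630/(21*((-51*(-189)²))) - 324973/403430 = -23630/(21*((-51*35721))) - 324973*1/403430 = -23630/21/(-1821771) - 324973/403430 = -23630/21*(-1/1821771) - 324973/403430 = 1390/2250423 - 324973/403430 = -730765945879/907888150890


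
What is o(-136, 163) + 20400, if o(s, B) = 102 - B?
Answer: 20339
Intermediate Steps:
o(-136, 163) + 20400 = (102 - 1*163) + 20400 = (102 - 163) + 20400 = -61 + 20400 = 20339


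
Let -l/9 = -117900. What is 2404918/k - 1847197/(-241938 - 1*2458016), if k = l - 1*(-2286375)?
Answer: 12676613751347/9038028516150 ≈ 1.4026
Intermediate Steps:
l = 1061100 (l = -9*(-117900) = 1061100)
k = 3347475 (k = 1061100 - 1*(-2286375) = 1061100 + 2286375 = 3347475)
2404918/k - 1847197/(-241938 - 1*2458016) = 2404918/3347475 - 1847197/(-241938 - 1*2458016) = 2404918*(1/3347475) - 1847197/(-241938 - 2458016) = 2404918/3347475 - 1847197/(-2699954) = 2404918/3347475 - 1847197*(-1/2699954) = 2404918/3347475 + 1847197/2699954 = 12676613751347/9038028516150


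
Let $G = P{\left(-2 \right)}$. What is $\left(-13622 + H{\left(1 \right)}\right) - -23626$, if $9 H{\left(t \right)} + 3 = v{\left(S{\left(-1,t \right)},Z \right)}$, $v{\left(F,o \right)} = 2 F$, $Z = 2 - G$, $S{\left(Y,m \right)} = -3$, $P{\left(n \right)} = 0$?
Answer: $10003$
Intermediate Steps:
$G = 0$
$Z = 2$ ($Z = 2 - 0 = 2 + 0 = 2$)
$H{\left(t \right)} = -1$ ($H{\left(t \right)} = - \frac{1}{3} + \frac{2 \left(-3\right)}{9} = - \frac{1}{3} + \frac{1}{9} \left(-6\right) = - \frac{1}{3} - \frac{2}{3} = -1$)
$\left(-13622 + H{\left(1 \right)}\right) - -23626 = \left(-13622 - 1\right) - -23626 = -13623 + 23626 = 10003$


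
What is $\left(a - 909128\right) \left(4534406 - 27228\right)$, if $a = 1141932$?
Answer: $1049289067112$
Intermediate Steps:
$\left(a - 909128\right) \left(4534406 - 27228\right) = \left(1141932 - 909128\right) \left(4534406 - 27228\right) = 232804 \cdot 4507178 = 1049289067112$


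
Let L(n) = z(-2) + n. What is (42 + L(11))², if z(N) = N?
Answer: 2601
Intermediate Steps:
L(n) = -2 + n
(42 + L(11))² = (42 + (-2 + 11))² = (42 + 9)² = 51² = 2601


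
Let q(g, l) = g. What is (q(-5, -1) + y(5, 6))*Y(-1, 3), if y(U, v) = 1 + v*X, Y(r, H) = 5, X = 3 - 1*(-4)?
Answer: 190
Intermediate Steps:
X = 7 (X = 3 + 4 = 7)
y(U, v) = 1 + 7*v (y(U, v) = 1 + v*7 = 1 + 7*v)
(q(-5, -1) + y(5, 6))*Y(-1, 3) = (-5 + (1 + 7*6))*5 = (-5 + (1 + 42))*5 = (-5 + 43)*5 = 38*5 = 190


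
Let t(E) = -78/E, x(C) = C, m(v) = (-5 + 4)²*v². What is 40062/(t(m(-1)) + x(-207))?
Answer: -13354/95 ≈ -140.57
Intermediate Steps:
m(v) = v² (m(v) = (-1)²*v² = 1*v² = v²)
40062/(t(m(-1)) + x(-207)) = 40062/(-78/((-1)²) - 207) = 40062/(-78/1 - 207) = 40062/(-78*1 - 207) = 40062/(-78 - 207) = 40062/(-285) = 40062*(-1/285) = -13354/95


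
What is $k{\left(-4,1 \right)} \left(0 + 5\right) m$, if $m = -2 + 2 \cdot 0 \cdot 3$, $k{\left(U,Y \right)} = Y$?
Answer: $-10$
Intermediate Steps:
$m = -2$ ($m = -2 + 2 \cdot 0 = -2 + 0 = -2$)
$k{\left(-4,1 \right)} \left(0 + 5\right) m = 1 \left(0 + 5\right) \left(-2\right) = 1 \cdot 5 \left(-2\right) = 5 \left(-2\right) = -10$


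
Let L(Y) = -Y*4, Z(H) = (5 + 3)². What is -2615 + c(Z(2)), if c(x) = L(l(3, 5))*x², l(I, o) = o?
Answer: -84535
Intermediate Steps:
Z(H) = 64 (Z(H) = 8² = 64)
L(Y) = -4*Y
c(x) = -20*x² (c(x) = (-4*5)*x² = -20*x²)
-2615 + c(Z(2)) = -2615 - 20*64² = -2615 - 20*4096 = -2615 - 81920 = -84535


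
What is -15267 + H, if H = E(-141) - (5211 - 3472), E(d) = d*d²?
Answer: -2820227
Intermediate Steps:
E(d) = d³
H = -2804960 (H = (-141)³ - (5211 - 3472) = -2803221 - 1*1739 = -2803221 - 1739 = -2804960)
-15267 + H = -15267 - 2804960 = -2820227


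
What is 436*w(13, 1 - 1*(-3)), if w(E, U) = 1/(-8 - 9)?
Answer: -436/17 ≈ -25.647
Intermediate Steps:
w(E, U) = -1/17 (w(E, U) = 1/(-17) = -1/17)
436*w(13, 1 - 1*(-3)) = 436*(-1/17) = -436/17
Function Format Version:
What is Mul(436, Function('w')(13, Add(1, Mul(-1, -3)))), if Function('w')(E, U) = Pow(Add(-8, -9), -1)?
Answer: Rational(-436, 17) ≈ -25.647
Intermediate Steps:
Function('w')(E, U) = Rational(-1, 17) (Function('w')(E, U) = Pow(-17, -1) = Rational(-1, 17))
Mul(436, Function('w')(13, Add(1, Mul(-1, -3)))) = Mul(436, Rational(-1, 17)) = Rational(-436, 17)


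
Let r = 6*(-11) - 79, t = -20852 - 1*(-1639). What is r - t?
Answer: 19068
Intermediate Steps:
t = -19213 (t = -20852 + 1639 = -19213)
r = -145 (r = -66 - 79 = -145)
r - t = -145 - 1*(-19213) = -145 + 19213 = 19068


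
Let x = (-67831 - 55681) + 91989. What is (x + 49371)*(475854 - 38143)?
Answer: 7812265928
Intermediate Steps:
x = -31523 (x = -123512 + 91989 = -31523)
(x + 49371)*(475854 - 38143) = (-31523 + 49371)*(475854 - 38143) = 17848*437711 = 7812265928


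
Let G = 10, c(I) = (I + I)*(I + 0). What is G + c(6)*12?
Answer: 874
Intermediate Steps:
c(I) = 2*I**2 (c(I) = (2*I)*I = 2*I**2)
G + c(6)*12 = 10 + (2*6**2)*12 = 10 + (2*36)*12 = 10 + 72*12 = 10 + 864 = 874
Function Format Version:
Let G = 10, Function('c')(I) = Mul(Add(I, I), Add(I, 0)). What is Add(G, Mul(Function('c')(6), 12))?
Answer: 874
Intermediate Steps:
Function('c')(I) = Mul(2, Pow(I, 2)) (Function('c')(I) = Mul(Mul(2, I), I) = Mul(2, Pow(I, 2)))
Add(G, Mul(Function('c')(6), 12)) = Add(10, Mul(Mul(2, Pow(6, 2)), 12)) = Add(10, Mul(Mul(2, 36), 12)) = Add(10, Mul(72, 12)) = Add(10, 864) = 874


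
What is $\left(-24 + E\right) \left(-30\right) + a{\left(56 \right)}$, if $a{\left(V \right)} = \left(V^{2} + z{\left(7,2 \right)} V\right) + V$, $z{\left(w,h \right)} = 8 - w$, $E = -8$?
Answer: $4208$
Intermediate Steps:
$a{\left(V \right)} = V^{2} + 2 V$ ($a{\left(V \right)} = \left(V^{2} + \left(8 - 7\right) V\right) + V = \left(V^{2} + 1 V\right) + V = \left(V^{2} + V\right) + V = \left(V + V^{2}\right) + V = V^{2} + 2 V$)
$\left(-24 + E\right) \left(-30\right) + a{\left(56 \right)} = \left(-24 - 8\right) \left(-30\right) + 56 \left(2 + 56\right) = \left(-32\right) \left(-30\right) + 56 \cdot 58 = 960 + 3248 = 4208$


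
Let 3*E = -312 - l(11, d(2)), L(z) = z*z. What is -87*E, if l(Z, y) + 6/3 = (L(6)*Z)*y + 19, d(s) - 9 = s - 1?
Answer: 124381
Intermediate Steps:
L(z) = z**2
d(s) = 8 + s (d(s) = 9 + (s - 1) = 9 + (-1 + s) = 8 + s)
l(Z, y) = 17 + 36*Z*y (l(Z, y) = -2 + ((6**2*Z)*y + 19) = -2 + ((36*Z)*y + 19) = -2 + (36*Z*y + 19) = -2 + (19 + 36*Z*y) = 17 + 36*Z*y)
E = -4289/3 (E = (-312 - (17 + 36*11*(8 + 2)))/3 = (-312 - (17 + 36*11*10))/3 = (-312 - (17 + 3960))/3 = (-312 - 1*3977)/3 = (-312 - 3977)/3 = (1/3)*(-4289) = -4289/3 ≈ -1429.7)
-87*E = -87*(-4289/3) = 124381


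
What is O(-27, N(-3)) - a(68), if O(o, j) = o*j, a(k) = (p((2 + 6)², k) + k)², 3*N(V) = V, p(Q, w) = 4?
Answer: -5157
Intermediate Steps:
N(V) = V/3
a(k) = (4 + k)²
O(o, j) = j*o
O(-27, N(-3)) - a(68) = ((⅓)*(-3))*(-27) - (4 + 68)² = -1*(-27) - 1*72² = 27 - 1*5184 = 27 - 5184 = -5157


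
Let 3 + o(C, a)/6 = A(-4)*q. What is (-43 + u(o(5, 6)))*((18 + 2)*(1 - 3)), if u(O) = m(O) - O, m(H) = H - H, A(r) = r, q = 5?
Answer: -3800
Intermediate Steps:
m(H) = 0
o(C, a) = -138 (o(C, a) = -18 + 6*(-4*5) = -18 + 6*(-20) = -18 - 120 = -138)
u(O) = -O (u(O) = 0 - O = -O)
(-43 + u(o(5, 6)))*((18 + 2)*(1 - 3)) = (-43 - 1*(-138))*((18 + 2)*(1 - 3)) = (-43 + 138)*(20*(-2)) = 95*(-40) = -3800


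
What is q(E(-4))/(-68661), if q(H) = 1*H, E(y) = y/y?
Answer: -1/68661 ≈ -1.4564e-5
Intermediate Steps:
E(y) = 1
q(H) = H
q(E(-4))/(-68661) = 1/(-68661) = 1*(-1/68661) = -1/68661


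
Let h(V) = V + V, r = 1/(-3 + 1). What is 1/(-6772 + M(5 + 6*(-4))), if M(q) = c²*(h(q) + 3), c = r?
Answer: -4/27123 ≈ -0.00014748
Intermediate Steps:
r = -½ (r = 1/(-2) = -½ ≈ -0.50000)
h(V) = 2*V
c = -½ ≈ -0.50000
M(q) = ¾ + q/2 (M(q) = (-½)²*(2*q + 3) = (3 + 2*q)/4 = ¾ + q/2)
1/(-6772 + M(5 + 6*(-4))) = 1/(-6772 + (¾ + (5 + 6*(-4))/2)) = 1/(-6772 + (¾ + (5 - 24)/2)) = 1/(-6772 + (¾ + (½)*(-19))) = 1/(-6772 + (¾ - 19/2)) = 1/(-6772 - 35/4) = 1/(-27123/4) = -4/27123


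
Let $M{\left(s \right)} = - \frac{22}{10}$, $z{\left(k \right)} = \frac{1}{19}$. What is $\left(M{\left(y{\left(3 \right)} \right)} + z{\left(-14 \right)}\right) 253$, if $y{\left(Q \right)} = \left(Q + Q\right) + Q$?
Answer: $- \frac{51612}{95} \approx -543.28$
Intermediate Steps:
$z{\left(k \right)} = \frac{1}{19}$
$y{\left(Q \right)} = 3 Q$ ($y{\left(Q \right)} = 2 Q + Q = 3 Q$)
$M{\left(s \right)} = - \frac{11}{5}$ ($M{\left(s \right)} = \left(-22\right) \frac{1}{10} = - \frac{11}{5}$)
$\left(M{\left(y{\left(3 \right)} \right)} + z{\left(-14 \right)}\right) 253 = \left(- \frac{11}{5} + \frac{1}{19}\right) 253 = \left(- \frac{204}{95}\right) 253 = - \frac{51612}{95}$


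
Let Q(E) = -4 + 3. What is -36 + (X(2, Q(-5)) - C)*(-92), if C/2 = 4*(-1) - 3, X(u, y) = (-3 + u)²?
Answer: -1416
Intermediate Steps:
Q(E) = -1
C = -14 (C = 2*(4*(-1) - 3) = 2*(-4 - 3) = 2*(-7) = -14)
-36 + (X(2, Q(-5)) - C)*(-92) = -36 + ((-3 + 2)² - 1*(-14))*(-92) = -36 + ((-1)² + 14)*(-92) = -36 + (1 + 14)*(-92) = -36 + 15*(-92) = -36 - 1380 = -1416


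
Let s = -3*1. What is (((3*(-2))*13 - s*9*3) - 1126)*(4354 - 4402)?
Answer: 53904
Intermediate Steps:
s = -3
(((3*(-2))*13 - s*9*3) - 1126)*(4354 - 4402) = (((3*(-2))*13 - (-3*9)*3) - 1126)*(4354 - 4402) = ((-6*13 - (-27)*3) - 1126)*(-48) = ((-78 - 1*(-81)) - 1126)*(-48) = ((-78 + 81) - 1126)*(-48) = (3 - 1126)*(-48) = -1123*(-48) = 53904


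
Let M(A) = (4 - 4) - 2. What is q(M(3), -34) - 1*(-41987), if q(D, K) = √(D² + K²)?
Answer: 41987 + 2*√290 ≈ 42021.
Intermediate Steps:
M(A) = -2 (M(A) = 0 - 2 = -2)
q(M(3), -34) - 1*(-41987) = √((-2)² + (-34)²) - 1*(-41987) = √(4 + 1156) + 41987 = √1160 + 41987 = 2*√290 + 41987 = 41987 + 2*√290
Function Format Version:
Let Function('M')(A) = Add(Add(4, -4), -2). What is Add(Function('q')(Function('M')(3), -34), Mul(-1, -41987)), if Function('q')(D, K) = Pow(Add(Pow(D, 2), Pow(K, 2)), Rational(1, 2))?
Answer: Add(41987, Mul(2, Pow(290, Rational(1, 2)))) ≈ 42021.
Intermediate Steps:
Function('M')(A) = -2 (Function('M')(A) = Add(0, -2) = -2)
Add(Function('q')(Function('M')(3), -34), Mul(-1, -41987)) = Add(Pow(Add(Pow(-2, 2), Pow(-34, 2)), Rational(1, 2)), Mul(-1, -41987)) = Add(Pow(Add(4, 1156), Rational(1, 2)), 41987) = Add(Pow(1160, Rational(1, 2)), 41987) = Add(Mul(2, Pow(290, Rational(1, 2))), 41987) = Add(41987, Mul(2, Pow(290, Rational(1, 2))))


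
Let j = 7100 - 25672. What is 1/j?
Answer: -1/18572 ≈ -5.3844e-5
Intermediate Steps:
j = -18572
1/j = 1/(-18572) = -1/18572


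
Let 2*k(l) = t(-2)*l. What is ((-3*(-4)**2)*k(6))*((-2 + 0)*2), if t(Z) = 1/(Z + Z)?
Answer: -144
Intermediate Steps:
t(Z) = 1/(2*Z)
k(l) = -l/8 (k(l) = (((1/2)/(-2))*l)/2 = (((1/2)*(-1/2))*l)/2 = (-l/4)/2 = -l/8)
((-3*(-4)**2)*k(6))*((-2 + 0)*2) = ((-3*(-4)**2)*(-1/8*6))*((-2 + 0)*2) = (-3*16*(-3/4))*(-2*2) = -48*(-3/4)*(-4) = 36*(-4) = -144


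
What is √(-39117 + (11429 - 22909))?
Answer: I*√50597 ≈ 224.94*I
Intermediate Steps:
√(-39117 + (11429 - 22909)) = √(-39117 - 11480) = √(-50597) = I*√50597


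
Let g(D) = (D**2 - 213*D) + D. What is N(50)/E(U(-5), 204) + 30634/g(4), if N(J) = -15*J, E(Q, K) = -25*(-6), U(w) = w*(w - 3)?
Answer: -17397/416 ≈ -41.820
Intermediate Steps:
U(w) = w*(-3 + w)
E(Q, K) = 150
g(D) = D**2 - 212*D
N(50)/E(U(-5), 204) + 30634/g(4) = -15*50/150 + 30634/((4*(-212 + 4))) = -750*1/150 + 30634/((4*(-208))) = -5 + 30634/(-832) = -5 + 30634*(-1/832) = -5 - 15317/416 = -17397/416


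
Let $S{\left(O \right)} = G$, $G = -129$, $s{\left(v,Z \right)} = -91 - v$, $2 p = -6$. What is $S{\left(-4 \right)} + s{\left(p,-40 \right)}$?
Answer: $-217$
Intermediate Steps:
$p = -3$ ($p = \frac{1}{2} \left(-6\right) = -3$)
$S{\left(O \right)} = -129$
$S{\left(-4 \right)} + s{\left(p,-40 \right)} = -129 - 88 = -217$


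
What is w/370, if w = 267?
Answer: 267/370 ≈ 0.72162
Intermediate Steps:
w/370 = 267/370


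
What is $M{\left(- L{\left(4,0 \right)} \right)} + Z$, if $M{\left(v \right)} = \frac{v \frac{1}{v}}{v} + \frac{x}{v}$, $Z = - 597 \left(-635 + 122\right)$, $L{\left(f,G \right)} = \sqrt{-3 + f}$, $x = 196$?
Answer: $306064$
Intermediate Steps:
$Z = 306261$ ($Z = \left(-597\right) \left(-513\right) = 306261$)
$M{\left(v \right)} = \frac{197}{v}$ ($M{\left(v \right)} = \frac{v \frac{1}{v}}{v} + \frac{196}{v} = 1 \frac{1}{v} + \frac{196}{v} = \frac{1}{v} + \frac{196}{v} = \frac{197}{v}$)
$M{\left(- L{\left(4,0 \right)} \right)} + Z = \frac{197}{\left(-1\right) \sqrt{-3 + 4}} + 306261 = \frac{197}{\left(-1\right) \sqrt{1}} + 306261 = \frac{197}{\left(-1\right) 1} + 306261 = \frac{197}{-1} + 306261 = 197 \left(-1\right) + 306261 = -197 + 306261 = 306064$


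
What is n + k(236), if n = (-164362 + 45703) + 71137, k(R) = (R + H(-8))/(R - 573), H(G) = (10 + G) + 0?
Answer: -16015152/337 ≈ -47523.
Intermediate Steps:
H(G) = 10 + G
k(R) = (2 + R)/(-573 + R) (k(R) = (R + (10 - 8))/(R - 573) = (R + 2)/(-573 + R) = (2 + R)/(-573 + R))
n = -47522 (n = -118659 + 71137 = -47522)
n + k(236) = -47522 + (2 + 236)/(-573 + 236) = -47522 + 238/(-337) = -47522 - 1/337*238 = -47522 - 238/337 = -16015152/337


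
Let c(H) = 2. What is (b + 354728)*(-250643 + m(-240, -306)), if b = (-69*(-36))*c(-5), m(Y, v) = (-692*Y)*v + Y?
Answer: -18370164985648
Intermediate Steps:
m(Y, v) = Y - 692*Y*v (m(Y, v) = -692*Y*v + Y = Y - 692*Y*v)
b = 4968 (b = -69*(-36)*2 = 2484*2 = 4968)
(b + 354728)*(-250643 + m(-240, -306)) = (4968 + 354728)*(-250643 - 240*(1 - 692*(-306))) = 359696*(-250643 - 240*(1 + 211752)) = 359696*(-250643 - 240*211753) = 359696*(-250643 - 50820720) = 359696*(-51071363) = -18370164985648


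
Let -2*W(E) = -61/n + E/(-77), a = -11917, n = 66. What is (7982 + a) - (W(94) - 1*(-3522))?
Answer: -6891259/924 ≈ -7458.1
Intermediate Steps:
W(E) = 61/132 + E/154 (W(E) = -(-61/66 + E/(-77))/2 = -(-61*1/66 + E*(-1/77))/2 = -(-61/66 - E/77)/2 = 61/132 + E/154)
(7982 + a) - (W(94) - 1*(-3522)) = (7982 - 11917) - ((61/132 + (1/154)*94) - 1*(-3522)) = -3935 - ((61/132 + 47/77) + 3522) = -3935 - (991/924 + 3522) = -3935 - 1*3255319/924 = -3935 - 3255319/924 = -6891259/924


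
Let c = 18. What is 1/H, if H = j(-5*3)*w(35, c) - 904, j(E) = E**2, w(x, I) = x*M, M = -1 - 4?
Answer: -1/40279 ≈ -2.4827e-5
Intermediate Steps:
M = -5
w(x, I) = -5*x (w(x, I) = x*(-5) = -5*x)
H = -40279 (H = (-5*3)**2*(-5*35) - 904 = (-15)**2*(-175) - 904 = 225*(-175) - 904 = -39375 - 904 = -40279)
1/H = 1/(-40279) = -1/40279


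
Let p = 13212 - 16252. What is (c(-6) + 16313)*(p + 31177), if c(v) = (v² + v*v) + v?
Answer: 460855923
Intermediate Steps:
p = -3040
c(v) = v + 2*v² (c(v) = (v² + v²) + v = 2*v² + v = v + 2*v²)
(c(-6) + 16313)*(p + 31177) = (-6*(1 + 2*(-6)) + 16313)*(-3040 + 31177) = (-6*(1 - 12) + 16313)*28137 = (-6*(-11) + 16313)*28137 = (66 + 16313)*28137 = 16379*28137 = 460855923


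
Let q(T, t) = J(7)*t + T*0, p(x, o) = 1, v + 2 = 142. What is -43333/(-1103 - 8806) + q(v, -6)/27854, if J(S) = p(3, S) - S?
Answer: 603677053/138002643 ≈ 4.3744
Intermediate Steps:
v = 140 (v = -2 + 142 = 140)
J(S) = 1 - S
q(T, t) = -6*t (q(T, t) = (1 - 1*7)*t + T*0 = (1 - 7)*t + 0 = -6*t + 0 = -6*t)
-43333/(-1103 - 8806) + q(v, -6)/27854 = -43333/(-1103 - 8806) - 6*(-6)/27854 = -43333/(-9909) + 36*(1/27854) = -43333*(-1/9909) + 18/13927 = 43333/9909 + 18/13927 = 603677053/138002643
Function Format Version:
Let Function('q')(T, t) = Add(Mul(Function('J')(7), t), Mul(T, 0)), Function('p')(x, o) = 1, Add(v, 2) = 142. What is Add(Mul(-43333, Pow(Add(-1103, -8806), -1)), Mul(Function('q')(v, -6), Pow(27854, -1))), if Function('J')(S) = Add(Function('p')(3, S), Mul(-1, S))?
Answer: Rational(603677053, 138002643) ≈ 4.3744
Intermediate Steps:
v = 140 (v = Add(-2, 142) = 140)
Function('J')(S) = Add(1, Mul(-1, S))
Function('q')(T, t) = Mul(-6, t) (Function('q')(T, t) = Add(Mul(Add(1, Mul(-1, 7)), t), Mul(T, 0)) = Add(Mul(Add(1, -7), t), 0) = Add(Mul(-6, t), 0) = Mul(-6, t))
Add(Mul(-43333, Pow(Add(-1103, -8806), -1)), Mul(Function('q')(v, -6), Pow(27854, -1))) = Add(Mul(-43333, Pow(Add(-1103, -8806), -1)), Mul(Mul(-6, -6), Pow(27854, -1))) = Add(Mul(-43333, Pow(-9909, -1)), Mul(36, Rational(1, 27854))) = Add(Mul(-43333, Rational(-1, 9909)), Rational(18, 13927)) = Add(Rational(43333, 9909), Rational(18, 13927)) = Rational(603677053, 138002643)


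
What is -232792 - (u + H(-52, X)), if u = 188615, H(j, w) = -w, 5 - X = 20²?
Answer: -421802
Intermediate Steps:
X = -395 (X = 5 - 1*20² = 5 - 1*400 = 5 - 400 = -395)
-232792 - (u + H(-52, X)) = -232792 - (188615 - 1*(-395)) = -232792 - (188615 + 395) = -232792 - 1*189010 = -232792 - 189010 = -421802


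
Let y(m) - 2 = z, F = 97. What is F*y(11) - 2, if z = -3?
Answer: -99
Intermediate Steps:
y(m) = -1 (y(m) = 2 - 3 = -1)
F*y(11) - 2 = 97*(-1) - 2 = -97 - 2 = -99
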